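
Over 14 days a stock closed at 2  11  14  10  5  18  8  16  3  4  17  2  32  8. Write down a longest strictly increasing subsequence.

Patience tails give the LIS length; then backtrack through the dp parents:
2 → extends → [2]
11 → extends → [2, 11]
14 → extends → [2, 11, 14]
10 → replaces 11 → [2, 10, 14]
5 → replaces 10 → [2, 5, 14]
18 → extends → [2, 5, 14, 18]
8 → replaces 14 → [2, 5, 8, 18]
16 → replaces 18 → [2, 5, 8, 16]
3 → replaces 5 → [2, 3, 8, 16]
4 → replaces 8 → [2, 3, 4, 16]
17 → extends → [2, 3, 4, 16, 17]
2 → already a tail → [2, 3, 4, 16, 17]
32 → extends → [2, 3, 4, 16, 17, 32]
8 → replaces 16 → [2, 3, 4, 8, 17, 32]
Length 6; one witness is 2, 11, 14, 16, 17, 32.

2, 11, 14, 16, 17, 32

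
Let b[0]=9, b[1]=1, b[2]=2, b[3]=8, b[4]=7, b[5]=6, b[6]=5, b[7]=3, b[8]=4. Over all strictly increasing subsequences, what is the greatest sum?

Let S[i] be the best sum of a strictly increasing subsequence ending at i:
i:      0  1  2  3  4  5  6  7  8
b[i]:   9  1  2  8  7  6  5  3  4
S:      9  1  3 11 10  9  8  6 10
Maximum is 11 (e.g. 1 + 2 + 8).

11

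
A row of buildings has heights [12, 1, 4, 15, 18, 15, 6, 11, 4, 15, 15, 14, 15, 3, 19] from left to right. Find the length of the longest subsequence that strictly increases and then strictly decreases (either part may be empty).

inc[i] = longest strictly increasing subsequence ending at i; dec[i] = longest strictly decreasing subsequence starting at i:
i:      1  2  3  4  5  6  7  8  9 10 11 12 13 14 15
a[i]:  12  1  4 15 18 15  6 11  4 15 15 14 15  3 19
inc:    1  1  2  3  4  3  3  4  2  5  5  5  6  2  7
dec:    4  1  2  4  5  4  3  3  2  3  3  2  2  1  1
Best peak at i=5 (value 18): inc=4, dec=5, length 4+5−1 = 8.

8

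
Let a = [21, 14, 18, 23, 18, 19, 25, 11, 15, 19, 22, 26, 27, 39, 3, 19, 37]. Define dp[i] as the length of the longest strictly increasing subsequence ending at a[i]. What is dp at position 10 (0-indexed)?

dp[i] = 1 + max{dp[j] : j<i, a[j]<a[i]} (or 1 if no such j):
i:      0  1  2  3  4  5  6  7  8  9 10 11 12 13 14 15 16
a[i]:  21 14 18 23 18 19 25 11 15 19 22 26 27 39  3 19 37
dp:     1  1  2  3  2  3  4  1  2  3  4  5  6  7  1  3  7
At index 10 the value is 4.

4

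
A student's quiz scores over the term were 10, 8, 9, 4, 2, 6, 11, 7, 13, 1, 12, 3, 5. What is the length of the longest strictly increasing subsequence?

Let dp[i] be the length of the longest such subsequence ending at index i:
i:      1  2  3  4  5  6  7  8  9 10 11 12 13
a[i]:  10  8  9  4  2  6 11  7 13  1 12  3  5
dp:     1  1  2  1  1  2  3  3  4  1  4  2  3
Maximum dp value is 4.

4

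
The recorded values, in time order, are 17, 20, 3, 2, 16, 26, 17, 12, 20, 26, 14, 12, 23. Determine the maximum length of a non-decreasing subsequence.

5

Let dp[i] be the length of the longest such subsequence ending at index i:
i:      1  2  3  4  5  6  7  8  9 10 11 12 13
a[i]:  17 20  3  2 16 26 17 12 20 26 14 12 23
dp:     1  2  1  1  2  3  3  2  4  5  3  3  5
Maximum dp value is 5.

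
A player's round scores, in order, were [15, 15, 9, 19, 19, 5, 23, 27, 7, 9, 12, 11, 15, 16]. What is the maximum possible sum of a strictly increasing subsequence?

84

Let S[i] be the best sum of a strictly increasing subsequence ending at i:
i:      1  2  3  4  5  6  7  8  9 10 11 12 13 14
a[i]:  15 15  9 19 19  5 23 27  7  9 12 11 15 16
S:     15 15  9 34 34  5 57 84 12 21 33 32 48 64
Maximum is 84 (e.g. 15 + 19 + 23 + 27).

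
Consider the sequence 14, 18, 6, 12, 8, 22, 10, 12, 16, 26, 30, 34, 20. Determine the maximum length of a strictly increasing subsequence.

8

Let dp[i] be the length of the longest such subsequence ending at index i:
i:      1  2  3  4  5  6  7  8  9 10 11 12 13
a[i]:  14 18  6 12  8 22 10 12 16 26 30 34 20
dp:     1  2  1  2  2  3  3  4  5  6  7  8  6
Maximum dp value is 8.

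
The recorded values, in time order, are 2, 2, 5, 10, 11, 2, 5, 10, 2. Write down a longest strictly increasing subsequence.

Patience tails give the LIS length; then backtrack through the dp parents:
2 → extends → [2]
2 → already a tail → [2]
5 → extends → [2, 5]
10 → extends → [2, 5, 10]
11 → extends → [2, 5, 10, 11]
2 → already a tail → [2, 5, 10, 11]
5 → already a tail → [2, 5, 10, 11]
10 → already a tail → [2, 5, 10, 11]
2 → already a tail → [2, 5, 10, 11]
Length 4; one witness is 2, 5, 10, 11.

2, 5, 10, 11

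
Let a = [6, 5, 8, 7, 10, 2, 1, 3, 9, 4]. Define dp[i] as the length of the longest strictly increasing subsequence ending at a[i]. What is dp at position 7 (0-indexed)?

2

dp[i] = 1 + max{dp[j] : j<i, a[j]<a[i]} (or 1 if no such j):
i:      0  1  2  3  4  5  6  7  8  9
a[i]:   6  5  8  7 10  2  1  3  9  4
dp:     1  1  2  2  3  1  1  2  3  3
At index 7 the value is 2.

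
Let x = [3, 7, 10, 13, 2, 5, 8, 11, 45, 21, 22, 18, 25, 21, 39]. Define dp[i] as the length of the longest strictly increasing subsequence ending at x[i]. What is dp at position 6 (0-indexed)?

3

dp[i] = 1 + max{dp[j] : j<i, x[j]<x[i]} (or 1 if no such j):
i:      0  1  2  3  4  5  6  7  8  9 10 11 12 13 14
x[i]:   3  7 10 13  2  5  8 11 45 21 22 18 25 21 39
dp:     1  2  3  4  1  2  3  4  5  5  6  5  7  6  8
At index 6 the value is 3.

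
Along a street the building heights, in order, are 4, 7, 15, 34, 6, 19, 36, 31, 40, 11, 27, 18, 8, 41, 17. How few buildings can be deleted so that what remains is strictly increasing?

8

Fewest deletions = n − (longest strictly increasing subsequence).
Patience tails:
4 → extends → [4]
7 → extends → [4, 7]
15 → extends → [4, 7, 15]
34 → extends → [4, 7, 15, 34]
6 → replaces 7 → [4, 6, 15, 34]
19 → replaces 34 → [4, 6, 15, 19]
36 → extends → [4, 6, 15, 19, 36]
31 → replaces 36 → [4, 6, 15, 19, 31]
40 → extends → [4, 6, 15, 19, 31, 40]
11 → replaces 15 → [4, 6, 11, 19, 31, 40]
27 → replaces 31 → [4, 6, 11, 19, 27, 40]
18 → replaces 19 → [4, 6, 11, 18, 27, 40]
8 → replaces 11 → [4, 6, 8, 18, 27, 40]
41 → extends → [4, 6, 8, 18, 27, 40, 41]
17 → replaces 18 → [4, 6, 8, 17, 27, 40, 41]
Longest strictly increasing subsequence has length 7, so deletions = 15 − 7 = 8.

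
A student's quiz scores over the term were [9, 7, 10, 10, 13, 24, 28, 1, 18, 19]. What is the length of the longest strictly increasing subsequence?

5

Track the smallest tail for each achievable length (strict):
9 → extends → [9]
7 → replaces 9 → [7]
10 → extends → [7, 10]
10 → already a tail → [7, 10]
13 → extends → [7, 10, 13]
24 → extends → [7, 10, 13, 24]
28 → extends → [7, 10, 13, 24, 28]
1 → replaces 7 → [1, 10, 13, 24, 28]
18 → replaces 24 → [1, 10, 13, 18, 28]
19 → replaces 28 → [1, 10, 13, 18, 19]
Five tails, so the longest strictly increasing subsequence has length 5 (e.g. 9, 10, 13, 24, 28).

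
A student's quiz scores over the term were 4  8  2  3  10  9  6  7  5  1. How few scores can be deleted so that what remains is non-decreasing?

6

Fewest deletions = n − (longest non-decreasing subsequence).
Patience tails:
4 → extends → [4]
8 → extends → [4, 8]
2 → replaces 4 → [2, 8]
3 → replaces 8 → [2, 3]
10 → extends → [2, 3, 10]
9 → replaces 10 → [2, 3, 9]
6 → replaces 9 → [2, 3, 6]
7 → extends → [2, 3, 6, 7]
5 → replaces 6 → [2, 3, 5, 7]
1 → replaces 2 → [1, 3, 5, 7]
Longest non-decreasing subsequence has length 4, so deletions = 10 − 4 = 6.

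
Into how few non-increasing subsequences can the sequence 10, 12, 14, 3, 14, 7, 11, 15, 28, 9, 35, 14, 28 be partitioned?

6

Place each on the leftmost legal pile:
10 → new pile 1 (tops now [10])
12 → new pile 2 (tops now [10, 12])
14 → new pile 3 (tops now [10, 12, 14])
3 → pile 1 (tops now [3, 12, 14])
14 → pile 3 (tops now [3, 12, 14])
7 → pile 2 (tops now [3, 7, 14])
11 → pile 3 (tops now [3, 7, 11])
15 → new pile 4 (tops now [3, 7, 11, 15])
28 → new pile 5 (tops now [3, 7, 11, 15, 28])
9 → pile 3 (tops now [3, 7, 9, 15, 28])
35 → new pile 6 (tops now [3, 7, 9, 15, 28, 35])
14 → pile 4 (tops now [3, 7, 9, 14, 28, 35])
28 → pile 5 (tops now [3, 7, 9, 14, 28, 35])
Six piles.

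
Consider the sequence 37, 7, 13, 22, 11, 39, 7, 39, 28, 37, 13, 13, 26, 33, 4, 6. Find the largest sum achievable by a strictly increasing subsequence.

107

Let S[i] be the best sum of a strictly increasing subsequence ending at i:
i:       1   2   3   4   5   6   7   8   9  10  11  12  13  14  15  16
a[i]:   37   7  13  22  11  39   7  39  28  37  13  13  26  33   4   6
S:      37   7  20  42  18  81   7  81  70 107  31  31  68 103   4  10
Maximum is 107 (e.g. 7 + 13 + 22 + 28 + 37).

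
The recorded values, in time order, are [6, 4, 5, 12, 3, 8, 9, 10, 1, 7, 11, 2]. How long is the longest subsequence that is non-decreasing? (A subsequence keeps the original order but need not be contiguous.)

6

Track the smallest tail for each achievable length (allowing ties):
6 → extends → [6]
4 → replaces 6 → [4]
5 → extends → [4, 5]
12 → extends → [4, 5, 12]
3 → replaces 4 → [3, 5, 12]
8 → replaces 12 → [3, 5, 8]
9 → extends → [3, 5, 8, 9]
10 → extends → [3, 5, 8, 9, 10]
1 → replaces 3 → [1, 5, 8, 9, 10]
7 → replaces 8 → [1, 5, 7, 9, 10]
11 → extends → [1, 5, 7, 9, 10, 11]
2 → replaces 5 → [1, 2, 7, 9, 10, 11]
Six tails, so the longest non-decreasing subsequence has length 6 (e.g. 4, 5, 8, 9, 10, 11).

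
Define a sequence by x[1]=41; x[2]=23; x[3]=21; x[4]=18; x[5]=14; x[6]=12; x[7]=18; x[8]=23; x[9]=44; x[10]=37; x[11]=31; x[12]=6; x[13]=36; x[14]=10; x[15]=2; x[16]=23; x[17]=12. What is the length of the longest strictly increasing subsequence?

5

Let dp[i] be the length of the longest such subsequence ending at index i:
i:      1  2  3  4  5  6  7  8  9 10 11 12 13 14 15 16 17
x[i]:  41 23 21 18 14 12 18 23 44 37 31  6 36 10  2 23 12
dp:     1  1  1  1  1  1  2  3  4  4  4  1  5  2  1  3  3
Maximum dp value is 5.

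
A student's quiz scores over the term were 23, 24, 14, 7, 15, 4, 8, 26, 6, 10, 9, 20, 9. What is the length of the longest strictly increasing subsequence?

4

Track the smallest tail for each achievable length (strict):
23 → extends → [23]
24 → extends → [23, 24]
14 → replaces 23 → [14, 24]
7 → replaces 14 → [7, 24]
15 → replaces 24 → [7, 15]
4 → replaces 7 → [4, 15]
8 → replaces 15 → [4, 8]
26 → extends → [4, 8, 26]
6 → replaces 8 → [4, 6, 26]
10 → replaces 26 → [4, 6, 10]
9 → replaces 10 → [4, 6, 9]
20 → extends → [4, 6, 9, 20]
9 → already a tail → [4, 6, 9, 20]
Four tails, so the longest strictly increasing subsequence has length 4 (e.g. 7, 8, 10, 20).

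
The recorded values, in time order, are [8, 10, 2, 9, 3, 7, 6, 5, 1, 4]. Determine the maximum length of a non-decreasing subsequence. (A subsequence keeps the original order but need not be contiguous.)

Let dp[i] be the length of the longest such subsequence ending at index i:
i:      1  2  3  4  5  6  7  8  9 10
a[i]:   8 10  2  9  3  7  6  5  1  4
dp:     1  2  1  2  2  3  3  3  1  3
Maximum dp value is 3.

3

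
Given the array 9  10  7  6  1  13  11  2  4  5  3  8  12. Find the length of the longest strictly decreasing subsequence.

Negate each value so 'decreasing' becomes 'increasing', then run patience tails on the negated sequence:
-9 → extends → [-9]
-10 → replaces -9 → [-10]
-7 → extends → [-10, -7]
-6 → extends → [-10, -7, -6]
-1 → extends → [-10, -7, -6, -1]
-13 → replaces -10 → [-13, -7, -6, -1]
-11 → replaces -7 → [-13, -11, -6, -1]
-2 → replaces -1 → [-13, -11, -6, -2]
-4 → replaces -2 → [-13, -11, -6, -4]
-5 → replaces -4 → [-13, -11, -6, -5]
-3 → extends → [-13, -11, -6, -5, -3]
-8 → replaces -6 → [-13, -11, -8, -5, -3]
-12 → replaces -11 → [-13, -12, -8, -5, -3]
Five tails, so the longest strictly decreasing subsequence of the original has length 5.

5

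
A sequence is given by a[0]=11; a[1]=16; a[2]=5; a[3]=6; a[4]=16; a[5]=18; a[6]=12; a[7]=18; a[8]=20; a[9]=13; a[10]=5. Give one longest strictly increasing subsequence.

5, 6, 16, 18, 20

Patience tails give the LIS length; then backtrack through the dp parents:
11 → extends → [11]
16 → extends → [11, 16]
5 → replaces 11 → [5, 16]
6 → replaces 16 → [5, 6]
16 → extends → [5, 6, 16]
18 → extends → [5, 6, 16, 18]
12 → replaces 16 → [5, 6, 12, 18]
18 → already a tail → [5, 6, 12, 18]
20 → extends → [5, 6, 12, 18, 20]
13 → replaces 18 → [5, 6, 12, 13, 20]
5 → already a tail → [5, 6, 12, 13, 20]
Length 5; one witness is 5, 6, 16, 18, 20.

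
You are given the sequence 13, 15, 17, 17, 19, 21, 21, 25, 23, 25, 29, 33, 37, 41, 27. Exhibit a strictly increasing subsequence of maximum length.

13, 15, 17, 19, 21, 23, 25, 29, 33, 37, 41

Patience tails give the LIS length; then backtrack through the dp parents:
13 → extends → [13]
15 → extends → [13, 15]
17 → extends → [13, 15, 17]
17 → already a tail → [13, 15, 17]
19 → extends → [13, 15, 17, 19]
21 → extends → [13, 15, 17, 19, 21]
21 → already a tail → [13, 15, 17, 19, 21]
25 → extends → [13, 15, 17, 19, 21, 25]
23 → replaces 25 → [13, 15, 17, 19, 21, 23]
25 → extends → [13, 15, 17, 19, 21, 23, 25]
29 → extends → [13, 15, 17, 19, 21, 23, 25, 29]
33 → extends → [13, 15, 17, 19, 21, 23, 25, 29, 33]
37 → extends → [13, 15, 17, 19, 21, 23, 25, 29, 33, 37]
41 → extends → [13, 15, 17, 19, 21, 23, 25, 29, 33, 37, 41]
27 → replaces 29 → [13, 15, 17, 19, 21, 23, 25, 27, 33, 37, 41]
Length 11; one witness is 13, 15, 17, 19, 21, 23, 25, 29, 33, 37, 41.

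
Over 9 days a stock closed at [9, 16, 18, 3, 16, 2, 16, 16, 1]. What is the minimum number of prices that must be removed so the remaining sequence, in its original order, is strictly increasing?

Fewest deletions = n − (longest strictly increasing subsequence).
Patience tails:
9 → extends → [9]
16 → extends → [9, 16]
18 → extends → [9, 16, 18]
3 → replaces 9 → [3, 16, 18]
16 → already a tail → [3, 16, 18]
2 → replaces 3 → [2, 16, 18]
16 → already a tail → [2, 16, 18]
16 → already a tail → [2, 16, 18]
1 → replaces 2 → [1, 16, 18]
Longest strictly increasing subsequence has length 3, so deletions = 9 − 3 = 6.

6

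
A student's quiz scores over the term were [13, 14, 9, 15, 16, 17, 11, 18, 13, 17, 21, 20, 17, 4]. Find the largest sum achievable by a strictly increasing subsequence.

Let S[i] be the best sum of a strictly increasing subsequence ending at i:
i:       1   2   3   4   5   6   7   8   9  10  11  12  13  14
a[i]:   13  14   9  15  16  17  11  18  13  17  21  20  17   4
S:      13  27   9  42  58  75  20  93  33  75 114 113  75   4
Maximum is 114 (e.g. 13 + 14 + 15 + 16 + 17 + 18 + 21).

114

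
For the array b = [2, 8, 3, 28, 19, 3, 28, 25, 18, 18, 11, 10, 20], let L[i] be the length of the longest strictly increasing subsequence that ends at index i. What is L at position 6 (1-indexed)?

dp[i] = 1 + max{dp[j] : j<i, b[j]<b[i]} (or 1 if no such j):
i:      1  2  3  4  5  6  7  8  9 10 11 12 13
b[i]:   2  8  3 28 19  3 28 25 18 18 11 10 20
dp:     1  2  2  3  3  2  4  4  3  3  3  3  4
At index 6 the value is 2.

2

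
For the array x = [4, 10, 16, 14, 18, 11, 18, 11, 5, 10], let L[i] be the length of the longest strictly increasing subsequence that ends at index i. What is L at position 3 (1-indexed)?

3

dp[i] = 1 + max{dp[j] : j<i, x[j]<x[i]} (or 1 if no such j):
i:      1  2  3  4  5  6  7  8  9 10
x[i]:   4 10 16 14 18 11 18 11  5 10
dp:     1  2  3  3  4  3  4  3  2  3
At index 3 the value is 3.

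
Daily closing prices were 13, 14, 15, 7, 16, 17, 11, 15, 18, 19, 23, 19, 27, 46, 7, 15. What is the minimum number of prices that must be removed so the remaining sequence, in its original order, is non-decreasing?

6

Fewest deletions = n − (longest non-decreasing subsequence).
Patience tails:
13 → extends → [13]
14 → extends → [13, 14]
15 → extends → [13, 14, 15]
7 → replaces 13 → [7, 14, 15]
16 → extends → [7, 14, 15, 16]
17 → extends → [7, 14, 15, 16, 17]
11 → replaces 14 → [7, 11, 15, 16, 17]
15 → replaces 16 → [7, 11, 15, 15, 17]
18 → extends → [7, 11, 15, 15, 17, 18]
19 → extends → [7, 11, 15, 15, 17, 18, 19]
23 → extends → [7, 11, 15, 15, 17, 18, 19, 23]
19 → replaces 23 → [7, 11, 15, 15, 17, 18, 19, 19]
27 → extends → [7, 11, 15, 15, 17, 18, 19, 19, 27]
46 → extends → [7, 11, 15, 15, 17, 18, 19, 19, 27, 46]
7 → replaces 11 → [7, 7, 15, 15, 17, 18, 19, 19, 27, 46]
15 → replaces 17 → [7, 7, 15, 15, 15, 18, 19, 19, 27, 46]
Longest non-decreasing subsequence has length 10, so deletions = 16 − 10 = 6.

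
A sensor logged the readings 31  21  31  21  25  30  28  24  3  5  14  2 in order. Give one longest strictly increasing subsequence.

21, 25, 30

Patience tails give the LIS length; then backtrack through the dp parents:
31 → extends → [31]
21 → replaces 31 → [21]
31 → extends → [21, 31]
21 → already a tail → [21, 31]
25 → replaces 31 → [21, 25]
30 → extends → [21, 25, 30]
28 → replaces 30 → [21, 25, 28]
24 → replaces 25 → [21, 24, 28]
3 → replaces 21 → [3, 24, 28]
5 → replaces 24 → [3, 5, 28]
14 → replaces 28 → [3, 5, 14]
2 → replaces 3 → [2, 5, 14]
Length 3; one witness is 21, 25, 30.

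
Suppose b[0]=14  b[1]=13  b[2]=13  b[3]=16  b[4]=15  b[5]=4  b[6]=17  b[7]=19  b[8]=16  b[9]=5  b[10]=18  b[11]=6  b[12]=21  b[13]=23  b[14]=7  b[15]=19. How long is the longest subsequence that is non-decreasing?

7

Track the smallest tail for each achievable length (allowing ties):
14 → extends → [14]
13 → replaces 14 → [13]
13 → extends → [13, 13]
16 → extends → [13, 13, 16]
15 → replaces 16 → [13, 13, 15]
4 → replaces 13 → [4, 13, 15]
17 → extends → [4, 13, 15, 17]
19 → extends → [4, 13, 15, 17, 19]
16 → replaces 17 → [4, 13, 15, 16, 19]
5 → replaces 13 → [4, 5, 15, 16, 19]
18 → replaces 19 → [4, 5, 15, 16, 18]
6 → replaces 15 → [4, 5, 6, 16, 18]
21 → extends → [4, 5, 6, 16, 18, 21]
23 → extends → [4, 5, 6, 16, 18, 21, 23]
7 → replaces 16 → [4, 5, 6, 7, 18, 21, 23]
19 → replaces 21 → [4, 5, 6, 7, 18, 19, 23]
Seven tails, so the longest non-decreasing subsequence has length 7 (e.g. 13, 13, 16, 17, 19, 21, 23).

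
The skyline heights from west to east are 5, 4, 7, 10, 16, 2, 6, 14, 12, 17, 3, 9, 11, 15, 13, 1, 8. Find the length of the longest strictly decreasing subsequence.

Negate each value so 'decreasing' becomes 'increasing', then run patience tails on the negated sequence:
-5 → extends → [-5]
-4 → extends → [-5, -4]
-7 → replaces -5 → [-7, -4]
-10 → replaces -7 → [-10, -4]
-16 → replaces -10 → [-16, -4]
-2 → extends → [-16, -4, -2]
-6 → replaces -4 → [-16, -6, -2]
-14 → replaces -6 → [-16, -14, -2]
-12 → replaces -2 → [-16, -14, -12]
-17 → replaces -16 → [-17, -14, -12]
-3 → extends → [-17, -14, -12, -3]
-9 → replaces -3 → [-17, -14, -12, -9]
-11 → replaces -9 → [-17, -14, -12, -11]
-15 → replaces -14 → [-17, -15, -12, -11]
-13 → replaces -12 → [-17, -15, -13, -11]
-1 → extends → [-17, -15, -13, -11, -1]
-8 → replaces -1 → [-17, -15, -13, -11, -8]
Five tails, so the longest strictly decreasing subsequence of the original has length 5.

5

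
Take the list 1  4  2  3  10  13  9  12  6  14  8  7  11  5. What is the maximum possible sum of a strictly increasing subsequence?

43

Let S[i] be the best sum of a strictly increasing subsequence ending at i:
i:      1  2  3  4  5  6  7  8  9 10 11 12 13 14
a[i]:   1  4  2  3 10 13  9 12  6 14  8  7 11  5
S:      1  5  3  6 16 29 15 28 12 43 20 19 31 11
Maximum is 43 (e.g. 1 + 2 + 3 + 10 + 13 + 14).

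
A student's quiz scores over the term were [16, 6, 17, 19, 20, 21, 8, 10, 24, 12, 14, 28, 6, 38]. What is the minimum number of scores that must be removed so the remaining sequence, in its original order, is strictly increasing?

Fewest deletions = n − (longest strictly increasing subsequence).
Patience tails:
16 → extends → [16]
6 → replaces 16 → [6]
17 → extends → [6, 17]
19 → extends → [6, 17, 19]
20 → extends → [6, 17, 19, 20]
21 → extends → [6, 17, 19, 20, 21]
8 → replaces 17 → [6, 8, 19, 20, 21]
10 → replaces 19 → [6, 8, 10, 20, 21]
24 → extends → [6, 8, 10, 20, 21, 24]
12 → replaces 20 → [6, 8, 10, 12, 21, 24]
14 → replaces 21 → [6, 8, 10, 12, 14, 24]
28 → extends → [6, 8, 10, 12, 14, 24, 28]
6 → already a tail → [6, 8, 10, 12, 14, 24, 28]
38 → extends → [6, 8, 10, 12, 14, 24, 28, 38]
Longest strictly increasing subsequence has length 8, so deletions = 14 − 8 = 6.

6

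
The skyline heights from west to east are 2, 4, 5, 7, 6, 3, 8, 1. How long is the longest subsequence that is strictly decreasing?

4

Negate each value so 'decreasing' becomes 'increasing', then run patience tails on the negated sequence:
-2 → extends → [-2]
-4 → replaces -2 → [-4]
-5 → replaces -4 → [-5]
-7 → replaces -5 → [-7]
-6 → extends → [-7, -6]
-3 → extends → [-7, -6, -3]
-8 → replaces -7 → [-8, -6, -3]
-1 → extends → [-8, -6, -3, -1]
Four tails, so the longest strictly decreasing subsequence of the original has length 4.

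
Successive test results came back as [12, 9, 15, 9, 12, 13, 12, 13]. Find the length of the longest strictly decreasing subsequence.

Negate each value so 'decreasing' becomes 'increasing', then run patience tails on the negated sequence:
-12 → extends → [-12]
-9 → extends → [-12, -9]
-15 → replaces -12 → [-15, -9]
-9 → already a tail → [-15, -9]
-12 → replaces -9 → [-15, -12]
-13 → replaces -12 → [-15, -13]
-12 → extends → [-15, -13, -12]
-13 → already a tail → [-15, -13, -12]
Three tails, so the longest strictly decreasing subsequence of the original has length 3.

3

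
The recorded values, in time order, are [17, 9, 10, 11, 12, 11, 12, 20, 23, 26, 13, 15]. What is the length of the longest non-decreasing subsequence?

8

Let dp[i] be the length of the longest such subsequence ending at index i:
i:      1  2  3  4  5  6  7  8  9 10 11 12
a[i]:  17  9 10 11 12 11 12 20 23 26 13 15
dp:     1  1  2  3  4  4  5  6  7  8  6  7
Maximum dp value is 8.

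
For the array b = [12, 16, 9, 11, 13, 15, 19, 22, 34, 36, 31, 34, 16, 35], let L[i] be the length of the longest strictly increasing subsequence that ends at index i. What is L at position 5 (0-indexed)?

4

dp[i] = 1 + max{dp[j] : j<i, b[j]<b[i]} (or 1 if no such j):
i:      0  1  2  3  4  5  6  7  8  9 10 11 12 13
b[i]:  12 16  9 11 13 15 19 22 34 36 31 34 16 35
dp:     1  2  1  2  3  4  5  6  7  8  7  8  5  9
At index 5 the value is 4.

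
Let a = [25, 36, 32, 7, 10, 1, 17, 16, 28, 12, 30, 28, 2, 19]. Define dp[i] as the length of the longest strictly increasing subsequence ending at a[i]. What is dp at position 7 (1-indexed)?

3

dp[i] = 1 + max{dp[j] : j<i, a[j]<a[i]} (or 1 if no such j):
i:      1  2  3  4  5  6  7  8  9 10 11 12 13 14
a[i]:  25 36 32  7 10  1 17 16 28 12 30 28  2 19
dp:     1  2  2  1  2  1  3  3  4  3  5  4  2  4
At index 7 the value is 3.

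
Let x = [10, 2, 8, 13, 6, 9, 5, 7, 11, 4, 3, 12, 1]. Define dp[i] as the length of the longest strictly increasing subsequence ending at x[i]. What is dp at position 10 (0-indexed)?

dp[i] = 1 + max{dp[j] : j<i, x[j]<x[i]} (or 1 if no such j):
i:      0  1  2  3  4  5  6  7  8  9 10 11 12
x[i]:  10  2  8 13  6  9  5  7 11  4  3 12  1
dp:     1  1  2  3  2  3  2  3  4  2  2  5  1
At index 10 the value is 2.

2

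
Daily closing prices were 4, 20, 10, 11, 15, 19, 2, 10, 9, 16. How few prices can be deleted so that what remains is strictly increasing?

Fewest deletions = n − (longest strictly increasing subsequence).
Patience tails:
4 → extends → [4]
20 → extends → [4, 20]
10 → replaces 20 → [4, 10]
11 → extends → [4, 10, 11]
15 → extends → [4, 10, 11, 15]
19 → extends → [4, 10, 11, 15, 19]
2 → replaces 4 → [2, 10, 11, 15, 19]
10 → already a tail → [2, 10, 11, 15, 19]
9 → replaces 10 → [2, 9, 11, 15, 19]
16 → replaces 19 → [2, 9, 11, 15, 16]
Longest strictly increasing subsequence has length 5, so deletions = 10 − 5 = 5.

5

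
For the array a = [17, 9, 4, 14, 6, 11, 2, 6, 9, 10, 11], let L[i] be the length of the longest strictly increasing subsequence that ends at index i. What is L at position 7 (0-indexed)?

2

dp[i] = 1 + max{dp[j] : j<i, a[j]<a[i]} (or 1 if no such j):
i:      0  1  2  3  4  5  6  7  8  9 10
a[i]:  17  9  4 14  6 11  2  6  9 10 11
dp:     1  1  1  2  2  3  1  2  3  4  5
At index 7 the value is 2.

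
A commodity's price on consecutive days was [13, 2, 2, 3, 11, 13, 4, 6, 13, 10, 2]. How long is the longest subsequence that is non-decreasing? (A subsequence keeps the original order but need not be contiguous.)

Track the smallest tail for each achievable length (allowing ties):
13 → extends → [13]
2 → replaces 13 → [2]
2 → extends → [2, 2]
3 → extends → [2, 2, 3]
11 → extends → [2, 2, 3, 11]
13 → extends → [2, 2, 3, 11, 13]
4 → replaces 11 → [2, 2, 3, 4, 13]
6 → replaces 13 → [2, 2, 3, 4, 6]
13 → extends → [2, 2, 3, 4, 6, 13]
10 → replaces 13 → [2, 2, 3, 4, 6, 10]
2 → replaces 3 → [2, 2, 2, 4, 6, 10]
Six tails, so the longest non-decreasing subsequence has length 6 (e.g. 2, 2, 3, 11, 13, 13).

6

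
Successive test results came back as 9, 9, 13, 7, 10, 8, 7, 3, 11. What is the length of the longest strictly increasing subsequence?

Track the smallest tail for each achievable length (strict):
9 → extends → [9]
9 → already a tail → [9]
13 → extends → [9, 13]
7 → replaces 9 → [7, 13]
10 → replaces 13 → [7, 10]
8 → replaces 10 → [7, 8]
7 → already a tail → [7, 8]
3 → replaces 7 → [3, 8]
11 → extends → [3, 8, 11]
Three tails, so the longest strictly increasing subsequence has length 3 (e.g. 9, 10, 11).

3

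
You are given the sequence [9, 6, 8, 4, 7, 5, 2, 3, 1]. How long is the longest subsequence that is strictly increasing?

2

Track the smallest tail for each achievable length (strict):
9 → extends → [9]
6 → replaces 9 → [6]
8 → extends → [6, 8]
4 → replaces 6 → [4, 8]
7 → replaces 8 → [4, 7]
5 → replaces 7 → [4, 5]
2 → replaces 4 → [2, 5]
3 → replaces 5 → [2, 3]
1 → replaces 2 → [1, 3]
Two tails, so the longest strictly increasing subsequence has length 2 (e.g. 6, 8).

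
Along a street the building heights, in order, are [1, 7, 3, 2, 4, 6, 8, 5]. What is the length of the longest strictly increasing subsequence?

5

Track the smallest tail for each achievable length (strict):
1 → extends → [1]
7 → extends → [1, 7]
3 → replaces 7 → [1, 3]
2 → replaces 3 → [1, 2]
4 → extends → [1, 2, 4]
6 → extends → [1, 2, 4, 6]
8 → extends → [1, 2, 4, 6, 8]
5 → replaces 6 → [1, 2, 4, 5, 8]
Five tails, so the longest strictly increasing subsequence has length 5 (e.g. 1, 3, 4, 6, 8).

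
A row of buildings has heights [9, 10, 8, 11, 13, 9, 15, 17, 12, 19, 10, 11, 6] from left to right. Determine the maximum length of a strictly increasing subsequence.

7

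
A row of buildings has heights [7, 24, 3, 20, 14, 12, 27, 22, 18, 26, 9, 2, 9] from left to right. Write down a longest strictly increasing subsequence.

Patience tails give the LIS length; then backtrack through the dp parents:
7 → extends → [7]
24 → extends → [7, 24]
3 → replaces 7 → [3, 24]
20 → replaces 24 → [3, 20]
14 → replaces 20 → [3, 14]
12 → replaces 14 → [3, 12]
27 → extends → [3, 12, 27]
22 → replaces 27 → [3, 12, 22]
18 → replaces 22 → [3, 12, 18]
26 → extends → [3, 12, 18, 26]
9 → replaces 12 → [3, 9, 18, 26]
2 → replaces 3 → [2, 9, 18, 26]
9 → already a tail → [2, 9, 18, 26]
Length 4; one witness is 7, 20, 22, 26.

7, 20, 22, 26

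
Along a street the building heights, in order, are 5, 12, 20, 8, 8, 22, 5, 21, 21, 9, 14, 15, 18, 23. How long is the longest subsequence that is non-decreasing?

Track the smallest tail for each achievable length (allowing ties):
5 → extends → [5]
12 → extends → [5, 12]
20 → extends → [5, 12, 20]
8 → replaces 12 → [5, 8, 20]
8 → replaces 20 → [5, 8, 8]
22 → extends → [5, 8, 8, 22]
5 → replaces 8 → [5, 5, 8, 22]
21 → replaces 22 → [5, 5, 8, 21]
21 → extends → [5, 5, 8, 21, 21]
9 → replaces 21 → [5, 5, 8, 9, 21]
14 → replaces 21 → [5, 5, 8, 9, 14]
15 → extends → [5, 5, 8, 9, 14, 15]
18 → extends → [5, 5, 8, 9, 14, 15, 18]
23 → extends → [5, 5, 8, 9, 14, 15, 18, 23]
Eight tails, so the longest non-decreasing subsequence has length 8 (e.g. 5, 8, 8, 9, 14, 15, 18, 23).

8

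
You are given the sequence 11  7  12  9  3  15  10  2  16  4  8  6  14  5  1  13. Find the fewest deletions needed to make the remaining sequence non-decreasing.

12

Fewest deletions = n − (longest non-decreasing subsequence).
i:      1  2  3  4  5  6  7  8  9 10 11 12 13 14 15 16
a[i]:  11  7 12  9  3 15 10  2 16  4  8  6 14  5  1 13
dp:     1  1  2  2  1  3  3  1  4  2  3  3  4  3  1  4
max dp = 4, so deletions = 16 − 4 = 12.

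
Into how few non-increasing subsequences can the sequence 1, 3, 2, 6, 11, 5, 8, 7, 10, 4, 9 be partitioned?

5

Place each on the leftmost legal pile:
1 → new pile 1 (tops now [1])
3 → new pile 2 (tops now [1, 3])
2 → pile 2 (tops now [1, 2])
6 → new pile 3 (tops now [1, 2, 6])
11 → new pile 4 (tops now [1, 2, 6, 11])
5 → pile 3 (tops now [1, 2, 5, 11])
8 → pile 4 (tops now [1, 2, 5, 8])
7 → pile 4 (tops now [1, 2, 5, 7])
10 → new pile 5 (tops now [1, 2, 5, 7, 10])
4 → pile 3 (tops now [1, 2, 4, 7, 10])
9 → pile 5 (tops now [1, 2, 4, 7, 9])
Five piles.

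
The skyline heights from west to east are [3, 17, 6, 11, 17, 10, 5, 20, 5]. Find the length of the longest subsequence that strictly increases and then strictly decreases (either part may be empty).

6

inc[i] = longest strictly increasing subsequence ending at i; dec[i] = longest strictly decreasing subsequence starting at i:
i:      1  2  3  4  5  6  7  8  9
a[i]:   3 17  6 11 17 10  5 20  5
inc:    1  2  2  3  4  3  2  5  2
dec:    1  4  2  3  3  2  1  2  1
Best peak at i=5 (value 17): inc=4, dec=3, length 4+3−1 = 6.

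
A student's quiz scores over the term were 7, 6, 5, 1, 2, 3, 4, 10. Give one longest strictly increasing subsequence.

Patience tails give the LIS length; then backtrack through the dp parents:
7 → extends → [7]
6 → replaces 7 → [6]
5 → replaces 6 → [5]
1 → replaces 5 → [1]
2 → extends → [1, 2]
3 → extends → [1, 2, 3]
4 → extends → [1, 2, 3, 4]
10 → extends → [1, 2, 3, 4, 10]
Length 5; one witness is 1, 2, 3, 4, 10.

1, 2, 3, 4, 10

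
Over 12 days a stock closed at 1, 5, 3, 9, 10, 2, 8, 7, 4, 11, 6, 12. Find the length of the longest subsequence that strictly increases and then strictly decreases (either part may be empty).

inc[i] = longest strictly increasing subsequence ending at i; dec[i] = longest strictly decreasing subsequence starting at i:
i:      1  2  3  4  5  6  7  8  9 10 11 12
a[i]:   1  5  3  9 10  2  8  7  4 11  6 12
inc:    1  2  2  3  4  2  3  3  3  5  4  6
dec:    1  3  2  4  4  1  3  2  1  2  1  1
Best peak at i=5 (value 10): inc=4, dec=4, length 4+4−1 = 7.

7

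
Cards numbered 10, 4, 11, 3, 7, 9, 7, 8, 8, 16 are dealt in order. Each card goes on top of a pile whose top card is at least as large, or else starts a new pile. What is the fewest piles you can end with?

4

Place each on the leftmost legal pile:
10 → new pile 1 (tops now [10])
4 → pile 1 (tops now [4])
11 → new pile 2 (tops now [4, 11])
3 → pile 1 (tops now [3, 11])
7 → pile 2 (tops now [3, 7])
9 → new pile 3 (tops now [3, 7, 9])
7 → pile 2 (tops now [3, 7, 9])
8 → pile 3 (tops now [3, 7, 8])
8 → pile 3 (tops now [3, 7, 8])
16 → new pile 4 (tops now [3, 7, 8, 16])
Four piles.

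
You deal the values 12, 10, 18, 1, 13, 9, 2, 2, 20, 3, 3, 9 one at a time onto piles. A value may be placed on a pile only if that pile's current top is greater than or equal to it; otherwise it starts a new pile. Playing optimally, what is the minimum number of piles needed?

Place each on the leftmost legal pile:
12 → new pile 1 (tops now [12])
10 → pile 1 (tops now [10])
18 → new pile 2 (tops now [10, 18])
1 → pile 1 (tops now [1, 18])
13 → pile 2 (tops now [1, 13])
9 → pile 2 (tops now [1, 9])
2 → pile 2 (tops now [1, 2])
2 → pile 2 (tops now [1, 2])
20 → new pile 3 (tops now [1, 2, 20])
3 → pile 3 (tops now [1, 2, 3])
3 → pile 3 (tops now [1, 2, 3])
9 → new pile 4 (tops now [1, 2, 3, 9])
Four piles.

4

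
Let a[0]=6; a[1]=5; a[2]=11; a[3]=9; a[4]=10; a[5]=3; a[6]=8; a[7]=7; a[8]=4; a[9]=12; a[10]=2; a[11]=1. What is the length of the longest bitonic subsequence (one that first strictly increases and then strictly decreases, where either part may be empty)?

8

inc[i] = longest strictly increasing subsequence ending at i; dec[i] = longest strictly decreasing subsequence starting at i:
i:      0  1  2  3  4  5  6  7  8  9 10 11
a[i]:   6  5 11  9 10  3  8  7  4 12  2  1
inc:    1  1  2  2  3  1  2  2  2  4  1  1
dec:    5  4  7  6  6  3  5  4  3  3  2  1
Best peak at i=2 (value 11): inc=2, dec=7, length 2+7−1 = 8.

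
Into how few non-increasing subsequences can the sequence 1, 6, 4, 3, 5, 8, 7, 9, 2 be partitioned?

The minimum number of non-increasing subsequences covering a sequence equals the length of its longest strictly increasing subsequence.
LIS length is 5 (e.g. 1, 4, 5, 8, 9), so 5 piles are needed.

5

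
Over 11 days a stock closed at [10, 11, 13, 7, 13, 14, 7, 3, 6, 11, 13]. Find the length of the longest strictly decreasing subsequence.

3

Negate each value so 'decreasing' becomes 'increasing', then run patience tails on the negated sequence:
-10 → extends → [-10]
-11 → replaces -10 → [-11]
-13 → replaces -11 → [-13]
-7 → extends → [-13, -7]
-13 → already a tail → [-13, -7]
-14 → replaces -13 → [-14, -7]
-7 → already a tail → [-14, -7]
-3 → extends → [-14, -7, -3]
-6 → replaces -3 → [-14, -7, -6]
-11 → replaces -7 → [-14, -11, -6]
-13 → replaces -11 → [-14, -13, -6]
Three tails, so the longest strictly decreasing subsequence of the original has length 3.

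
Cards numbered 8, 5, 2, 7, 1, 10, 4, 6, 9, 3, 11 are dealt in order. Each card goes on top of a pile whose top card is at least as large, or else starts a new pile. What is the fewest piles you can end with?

5

Place each on the leftmost legal pile:
8 → new pile 1 (tops now [8])
5 → pile 1 (tops now [5])
2 → pile 1 (tops now [2])
7 → new pile 2 (tops now [2, 7])
1 → pile 1 (tops now [1, 7])
10 → new pile 3 (tops now [1, 7, 10])
4 → pile 2 (tops now [1, 4, 10])
6 → pile 3 (tops now [1, 4, 6])
9 → new pile 4 (tops now [1, 4, 6, 9])
3 → pile 2 (tops now [1, 3, 6, 9])
11 → new pile 5 (tops now [1, 3, 6, 9, 11])
Five piles.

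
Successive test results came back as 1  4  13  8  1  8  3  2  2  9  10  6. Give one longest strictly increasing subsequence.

Patience tails give the LIS length; then backtrack through the dp parents:
1 → extends → [1]
4 → extends → [1, 4]
13 → extends → [1, 4, 13]
8 → replaces 13 → [1, 4, 8]
1 → already a tail → [1, 4, 8]
8 → already a tail → [1, 4, 8]
3 → replaces 4 → [1, 3, 8]
2 → replaces 3 → [1, 2, 8]
2 → already a tail → [1, 2, 8]
9 → extends → [1, 2, 8, 9]
10 → extends → [1, 2, 8, 9, 10]
6 → replaces 8 → [1, 2, 6, 9, 10]
Length 5; one witness is 1, 4, 8, 9, 10.

1, 4, 8, 9, 10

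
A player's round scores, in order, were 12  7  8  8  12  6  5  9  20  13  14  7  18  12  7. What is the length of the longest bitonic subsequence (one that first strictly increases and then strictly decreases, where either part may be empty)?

inc[i] = longest strictly increasing subsequence ending at i; dec[i] = longest strictly decreasing subsequence starting at i:
i:      1  2  3  4  5  6  7  8  9 10 11 12 13 14 15
a[i]:  12  7  8  8 12  6  5  9 20 13 14  7 18 12  7
inc:    1  1  2  2  3  1  1  3  4  4  5  2  6  4  2
dec:    4  3  3  3  3  2  1  2  4  3  3  1  3  2  1
Best peak at i=13 (value 18): inc=6, dec=3, length 6+3−1 = 8.

8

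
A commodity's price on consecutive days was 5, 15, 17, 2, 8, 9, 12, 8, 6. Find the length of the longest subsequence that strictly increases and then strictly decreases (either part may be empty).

6

inc[i] = longest strictly increasing subsequence ending at i; dec[i] = longest strictly decreasing subsequence starting at i:
i:      1  2  3  4  5  6  7  8  9
a[i]:   5 15 17  2  8  9 12  8  6
inc:    1  2  3  1  2  3  4  2  2
dec:    2  4  4  1  2  3  3  2  1
Best peak at i=3 (value 17): inc=3, dec=4, length 3+4−1 = 6.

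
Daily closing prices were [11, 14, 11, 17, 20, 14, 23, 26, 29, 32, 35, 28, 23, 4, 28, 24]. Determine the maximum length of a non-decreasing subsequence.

Track the smallest tail for each achievable length (allowing ties):
11 → extends → [11]
14 → extends → [11, 14]
11 → replaces 14 → [11, 11]
17 → extends → [11, 11, 17]
20 → extends → [11, 11, 17, 20]
14 → replaces 17 → [11, 11, 14, 20]
23 → extends → [11, 11, 14, 20, 23]
26 → extends → [11, 11, 14, 20, 23, 26]
29 → extends → [11, 11, 14, 20, 23, 26, 29]
32 → extends → [11, 11, 14, 20, 23, 26, 29, 32]
35 → extends → [11, 11, 14, 20, 23, 26, 29, 32, 35]
28 → replaces 29 → [11, 11, 14, 20, 23, 26, 28, 32, 35]
23 → replaces 26 → [11, 11, 14, 20, 23, 23, 28, 32, 35]
4 → replaces 11 → [4, 11, 14, 20, 23, 23, 28, 32, 35]
28 → replaces 32 → [4, 11, 14, 20, 23, 23, 28, 28, 35]
24 → replaces 28 → [4, 11, 14, 20, 23, 23, 24, 28, 35]
Nine tails, so the longest non-decreasing subsequence has length 9 (e.g. 11, 14, 17, 20, 23, 26, 29, 32, 35).

9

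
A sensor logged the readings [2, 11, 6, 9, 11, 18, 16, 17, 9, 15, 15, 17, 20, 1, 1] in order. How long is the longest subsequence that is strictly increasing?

Let dp[i] be the length of the longest such subsequence ending at index i:
i:      1  2  3  4  5  6  7  8  9 10 11 12 13 14 15
a[i]:   2 11  6  9 11 18 16 17  9 15 15 17 20  1  1
dp:     1  2  2  3  4  5  5  6  3  5  5  6  7  1  1
Maximum dp value is 7.

7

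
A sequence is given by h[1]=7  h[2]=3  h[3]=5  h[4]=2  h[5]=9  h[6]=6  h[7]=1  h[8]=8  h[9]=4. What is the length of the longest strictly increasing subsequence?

Let dp[i] be the length of the longest such subsequence ending at index i:
i:     1 2 3 4 5 6 7 8 9
h[i]:  7 3 5 2 9 6 1 8 4
dp:    1 1 2 1 3 3 1 4 2
Maximum dp value is 4.

4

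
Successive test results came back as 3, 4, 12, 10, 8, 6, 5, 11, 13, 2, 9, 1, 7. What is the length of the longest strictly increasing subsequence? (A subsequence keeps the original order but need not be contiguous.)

5

Let dp[i] be the length of the longest such subsequence ending at index i:
i:      1  2  3  4  5  6  7  8  9 10 11 12 13
a[i]:   3  4 12 10  8  6  5 11 13  2  9  1  7
dp:     1  2  3  3  3  3  3  4  5  1  4  1  4
Maximum dp value is 5.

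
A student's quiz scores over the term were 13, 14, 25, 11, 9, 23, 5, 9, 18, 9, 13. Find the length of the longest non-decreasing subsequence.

Track the smallest tail for each achievable length (allowing ties):
13 → extends → [13]
14 → extends → [13, 14]
25 → extends → [13, 14, 25]
11 → replaces 13 → [11, 14, 25]
9 → replaces 11 → [9, 14, 25]
23 → replaces 25 → [9, 14, 23]
5 → replaces 9 → [5, 14, 23]
9 → replaces 14 → [5, 9, 23]
18 → replaces 23 → [5, 9, 18]
9 → replaces 18 → [5, 9, 9]
13 → extends → [5, 9, 9, 13]
Four tails, so the longest non-decreasing subsequence has length 4 (e.g. 9, 9, 9, 13).

4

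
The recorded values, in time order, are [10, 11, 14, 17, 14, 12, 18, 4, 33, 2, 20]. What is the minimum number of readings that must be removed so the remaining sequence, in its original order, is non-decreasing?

5

Fewest deletions = n − (longest non-decreasing subsequence).
Patience tails:
10 → extends → [10]
11 → extends → [10, 11]
14 → extends → [10, 11, 14]
17 → extends → [10, 11, 14, 17]
14 → replaces 17 → [10, 11, 14, 14]
12 → replaces 14 → [10, 11, 12, 14]
18 → extends → [10, 11, 12, 14, 18]
4 → replaces 10 → [4, 11, 12, 14, 18]
33 → extends → [4, 11, 12, 14, 18, 33]
2 → replaces 4 → [2, 11, 12, 14, 18, 33]
20 → replaces 33 → [2, 11, 12, 14, 18, 20]
Longest non-decreasing subsequence has length 6, so deletions = 11 − 6 = 5.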